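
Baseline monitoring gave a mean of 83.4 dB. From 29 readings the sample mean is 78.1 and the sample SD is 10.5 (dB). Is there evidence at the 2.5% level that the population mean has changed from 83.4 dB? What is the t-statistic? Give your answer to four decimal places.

-2.7182

H0: μ = 83.4; H1: μ ≠ 83.4 (one-sample t-test, two-sided).
t = (x̄ − μ₀)/(s/√n) = (78.1 − 83.4)/(10.5/√29) = -2.7182
df = n − 1 = 28
Two-sided p-value ≈ 0.011
Since p ≈ 0.011 < α = 0.025, reject H0; the evidence is statistically significant.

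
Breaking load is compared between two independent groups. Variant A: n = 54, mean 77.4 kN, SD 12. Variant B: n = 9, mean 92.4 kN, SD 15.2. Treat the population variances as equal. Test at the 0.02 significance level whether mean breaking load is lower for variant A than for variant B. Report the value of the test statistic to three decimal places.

Let group 1 = variant A, group 2 = variant B. H0: μ_1 = μ_2; H1: μ_1 < μ_2 (two-sample pooled-variance t-test, left-tailed).
s_p² = [(54−1)·12² + (9−1)·15.2²]/(54+9−2) = 155.415
t = (77.4 − 92.4)/√[155.415·(1/54 + 1/9)] = -3.342
df = n₁ + n₂ − 2 = 61
p-value = P(T ≤ -3.342) ≈ 0.0007
Since p ≈ 0.0007 < α = 0.02, reject H0; the evidence is statistically significant.

-3.342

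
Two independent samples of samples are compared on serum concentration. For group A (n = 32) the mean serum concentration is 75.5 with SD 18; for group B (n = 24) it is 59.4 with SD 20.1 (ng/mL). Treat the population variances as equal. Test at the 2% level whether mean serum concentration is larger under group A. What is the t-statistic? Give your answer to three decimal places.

3.151

Let group 1 = group A, group 2 = group B. H0: μ_1 = μ_2; H1: μ_1 > μ_2 (two-sample pooled-variance t-test, right-tailed).
s_p² = [(32−1)·18² + (24−1)·20.1²]/(32+24−2) = 358.078
t = (75.5 − 59.4)/√[358.078·(1/32 + 1/24)] = 3.151
df = n₁ + n₂ − 2 = 54
p-value = P(T ≥ 3.151) ≈ 0.001
Since p ≈ 0.001 < α = 0.02, reject H0; the data support H1.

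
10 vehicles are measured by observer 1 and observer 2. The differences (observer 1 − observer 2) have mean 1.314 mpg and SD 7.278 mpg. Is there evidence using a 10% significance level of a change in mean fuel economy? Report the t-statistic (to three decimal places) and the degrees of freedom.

t = 0.571, df = 9

H0: μ_d = 0; H1: μ_d ≠ 0 (paired t-test on the differences, two-sided).
t = d̄/(s_d/√n) = 1.314/(7.278/√10) = 0.571
df = n − 1 = 9
Two-sided p-value ≈ 0.582
Since p ≈ 0.582 > α = 0.1, fail to reject H0; the evidence is not statistically significant.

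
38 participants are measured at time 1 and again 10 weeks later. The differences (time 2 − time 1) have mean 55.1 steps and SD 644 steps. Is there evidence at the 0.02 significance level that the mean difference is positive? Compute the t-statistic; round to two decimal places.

H0: μ_d = 0; H1: μ_d > 0 (paired t-test on the differences, right-tailed).
t = d̄/(s_d/√n) = 55.1/(644/√38) = 0.53
df = n − 1 = 37
p-value = P(T ≥ 0.53) ≈ 0.301
Since p ≈ 0.301 > α = 0.02, fail to reject H0; the data do not provide sufficient evidence against H0.

0.53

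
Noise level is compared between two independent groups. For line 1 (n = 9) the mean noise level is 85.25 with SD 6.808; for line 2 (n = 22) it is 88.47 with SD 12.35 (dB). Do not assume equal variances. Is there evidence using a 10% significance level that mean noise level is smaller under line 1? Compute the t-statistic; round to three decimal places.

Let group 1 = line 1, group 2 = line 2. H0: μ_1 = μ_2; H1: μ_1 < μ_2 (Welch's two-sample t-test, left-tailed).
t = (x̄_1 − x̄_2)/√(s_1²/n_1 + s_2²/n_2) = (85.25 − 88.47)/√(6.808²/9 + 12.35²/22) = -0.926
Welch–Satterthwaite df ≈ 26.05
p-value = P(T ≤ -0.926) ≈ 0.181
Since p ≈ 0.181 > α = 0.1, fail to reject H0; the evidence is not statistically significant.

-0.926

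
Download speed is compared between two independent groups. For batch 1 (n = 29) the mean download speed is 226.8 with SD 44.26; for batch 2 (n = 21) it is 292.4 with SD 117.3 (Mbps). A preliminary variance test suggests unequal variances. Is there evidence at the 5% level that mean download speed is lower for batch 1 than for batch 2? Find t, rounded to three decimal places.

-2.440

Let group 1 = batch 1, group 2 = batch 2. H0: μ_1 = μ_2; H1: μ_1 < μ_2 (Welch's two-sample t-test, left-tailed).
t = (x̄_1 − x̄_2)/√(s_1²/n_1 + s_2²/n_2) = (226.8 − 292.4)/√(44.26²/29 + 117.3²/21) = -2.440
Welch–Satterthwaite df ≈ 24.15
p-value = P(T ≤ -2.440) ≈ 0.011
Since p ≈ 0.011 < α = 0.05, reject H0; the data support H1.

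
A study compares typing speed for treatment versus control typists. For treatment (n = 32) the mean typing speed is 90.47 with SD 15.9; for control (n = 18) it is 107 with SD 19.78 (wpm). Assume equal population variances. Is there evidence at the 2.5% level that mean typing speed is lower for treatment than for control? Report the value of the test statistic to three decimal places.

Let group 1 = treatment, group 2 = control. H0: μ_1 = μ_2; H1: μ_1 < μ_2 (two-sample pooled-variance t-test, left-tailed).
s_p² = [(32−1)·15.9² + (18−1)·19.78²]/(32+18−2) = 301.84
t = (90.47 − 107)/√[301.84·(1/32 + 1/18)] = -3.229
df = n₁ + n₂ − 2 = 48
p-value = P(T ≤ -3.229) ≈ 0.001
Since p ≈ 0.001 < α = 0.025, reject H0; the evidence is statistically significant.

-3.229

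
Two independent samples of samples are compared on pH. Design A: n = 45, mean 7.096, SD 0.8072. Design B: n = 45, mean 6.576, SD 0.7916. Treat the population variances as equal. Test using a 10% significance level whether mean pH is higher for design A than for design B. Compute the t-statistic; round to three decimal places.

3.085

Let group 1 = design A, group 2 = design B. H0: μ_1 = μ_2; H1: μ_1 > μ_2 (two-sample pooled-variance t-test, right-tailed).
s_p² = [(45−1)·0.8072² + (45−1)·0.7916²]/(45+45−2) = 0.639101
t = (7.096 − 6.576)/√[0.639101·(1/45 + 1/45)] = 3.085
df = n₁ + n₂ − 2 = 88
p-value = P(T ≥ 3.085) ≈ 0.001
Since p ≈ 0.001 < α = 0.1, reject H0; the evidence is statistically significant.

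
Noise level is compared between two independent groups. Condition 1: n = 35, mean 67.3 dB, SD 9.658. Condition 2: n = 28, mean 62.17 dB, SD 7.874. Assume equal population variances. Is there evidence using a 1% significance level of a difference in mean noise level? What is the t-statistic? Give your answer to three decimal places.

2.270

Let group 1 = condition 1, group 2 = condition 2. H0: μ_1 = μ_2; H1: μ_1 ≠ μ_2 (two-sample pooled-variance t-test, two-sided).
s_p² = [(35−1)·9.658² + (28−1)·7.874²]/(35+28−2) = 79.433
t = (67.3 − 62.17)/√[79.433·(1/35 + 1/28)] = 2.270
df = n₁ + n₂ − 2 = 61
Two-sided p-value ≈ 0.0267
Since p ≈ 0.0267 > α = 0.01, fail to reject H0; the data do not provide sufficient evidence against H0.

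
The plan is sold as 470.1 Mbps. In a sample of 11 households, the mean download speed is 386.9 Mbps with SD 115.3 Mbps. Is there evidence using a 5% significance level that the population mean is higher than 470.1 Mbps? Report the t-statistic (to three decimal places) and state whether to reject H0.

t = -2.393; fail to reject H0

H0: μ = 470.1; H1: μ > 470.1 (one-sample t-test, right-tailed).
t = (x̄ − μ₀)/(s/√n) = (386.9 − 470.1)/(115.3/√11) = -2.393
df = n − 1 = 10
p-value = P(T ≥ -2.393) ≈ 0.981
Since p ≈ 0.981 > α = 0.05, fail to reject H0; the data do not provide sufficient evidence against H0.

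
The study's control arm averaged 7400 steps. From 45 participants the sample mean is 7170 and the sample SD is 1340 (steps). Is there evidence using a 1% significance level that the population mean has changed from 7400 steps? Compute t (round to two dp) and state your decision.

H0: μ = 7400; H1: μ ≠ 7400 (one-sample t-test, two-sided).
t = (x̄ − μ₀)/(s/√n) = (7170 − 7400)/(1340/√45) = -1.15
df = n − 1 = 44
Two-sided p-value ≈ 0.2558
Since p ≈ 0.2558 > α = 0.01, fail to reject H0; the data do not provide sufficient evidence against H0.

t = -1.15; fail to reject H0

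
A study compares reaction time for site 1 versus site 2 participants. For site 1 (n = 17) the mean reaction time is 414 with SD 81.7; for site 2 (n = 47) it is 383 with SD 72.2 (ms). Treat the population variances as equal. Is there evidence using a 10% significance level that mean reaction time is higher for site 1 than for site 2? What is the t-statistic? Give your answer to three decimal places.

Let group 1 = site 1, group 2 = site 2. H0: μ_1 = μ_2; H1: μ_1 > μ_2 (two-sample pooled-variance t-test, right-tailed).
s_p² = [(17−1)·81.7² + (47−1)·72.2²]/(17+47−2) = 5590.14
t = (414 − 383)/√[5590.14·(1/17 + 1/47)] = 1.465
df = n₁ + n₂ − 2 = 62
p-value = P(T ≥ 1.465) ≈ 0.074
Since p ≈ 0.074 < α = 0.1, reject H0; the evidence is statistically significant.

1.465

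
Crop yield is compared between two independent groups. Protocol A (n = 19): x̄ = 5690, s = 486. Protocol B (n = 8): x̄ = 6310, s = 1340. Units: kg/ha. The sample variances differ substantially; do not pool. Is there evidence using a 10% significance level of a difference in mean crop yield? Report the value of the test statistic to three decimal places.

-1.274

Let group 1 = protocol A, group 2 = protocol B. H0: μ_1 = μ_2; H1: μ_1 ≠ μ_2 (Welch's two-sample t-test, two-sided).
t = (x̄_1 − x̄_2)/√(s_1²/n_1 + s_2²/n_2) = (5690 − 6310)/√(486²/19 + 1340²/8) = -1.274
Welch–Satterthwaite df ≈ 7.79
Two-sided p-value ≈ 0.2394
Since p ≈ 0.2394 > α = 0.1, fail to reject H0; the evidence is not statistically significant.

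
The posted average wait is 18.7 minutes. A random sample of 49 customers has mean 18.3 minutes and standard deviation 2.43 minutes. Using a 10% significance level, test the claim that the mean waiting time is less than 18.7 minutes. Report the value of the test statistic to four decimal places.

-1.1523

H0: μ = 18.7; H1: μ < 18.7 (one-sample t-test, left-tailed).
t = (x̄ − μ₀)/(s/√n) = (18.3 − 18.7)/(2.43/√49) = -1.1523
df = n − 1 = 48
p-value = P(T ≤ -1.1523) ≈ 0.1275
Since p ≈ 0.1275 > α = 0.1, fail to reject H0; the data do not provide sufficient evidence against H0.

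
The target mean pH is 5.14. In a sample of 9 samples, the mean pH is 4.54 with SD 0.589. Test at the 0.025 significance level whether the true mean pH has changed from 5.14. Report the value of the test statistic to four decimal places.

H0: μ = 5.14; H1: μ ≠ 5.14 (one-sample t-test, two-sided).
t = (x̄ − μ₀)/(s/√n) = (4.54 − 5.14)/(0.589/√9) = -3.0560
df = n − 1 = 8
Two-sided p-value ≈ 0.016
Since p ≈ 0.016 < α = 0.025, reject H0; the evidence is statistically significant.

-3.0560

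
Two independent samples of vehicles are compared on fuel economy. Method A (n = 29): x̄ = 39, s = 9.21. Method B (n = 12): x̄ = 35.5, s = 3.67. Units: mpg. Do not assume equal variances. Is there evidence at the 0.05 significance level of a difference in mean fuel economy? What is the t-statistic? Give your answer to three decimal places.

1.740

Let group 1 = method A, group 2 = method B. H0: μ_1 = μ_2; H1: μ_1 ≠ μ_2 (Welch's two-sample t-test, two-sided).
t = (x̄_1 − x̄_2)/√(s_1²/n_1 + s_2²/n_2) = (39 − 35.5)/√(9.21²/29 + 3.67²/12) = 1.740
Welch–Satterthwaite df ≈ 39.00
Two-sided p-value ≈ 0.0898
Since p ≈ 0.0898 > α = 0.05, fail to reject H0; the evidence is not statistically significant.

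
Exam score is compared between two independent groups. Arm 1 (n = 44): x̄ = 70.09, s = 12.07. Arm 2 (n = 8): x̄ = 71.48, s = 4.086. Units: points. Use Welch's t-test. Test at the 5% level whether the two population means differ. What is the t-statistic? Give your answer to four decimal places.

-0.5983

Let group 1 = arm 1, group 2 = arm 2. H0: μ_1 = μ_2; H1: μ_1 ≠ μ_2 (Welch's two-sample t-test, two-sided).
t = (x̄_1 − x̄_2)/√(s_1²/n_1 + s_2²/n_2) = (70.09 − 71.48)/√(12.07²/44 + 4.086²/8) = -0.5983
Welch–Satterthwaite df ≈ 33.22
Two-sided p-value ≈ 0.554
Since p ≈ 0.554 > α = 0.05, fail to reject H0; the evidence is not statistically significant.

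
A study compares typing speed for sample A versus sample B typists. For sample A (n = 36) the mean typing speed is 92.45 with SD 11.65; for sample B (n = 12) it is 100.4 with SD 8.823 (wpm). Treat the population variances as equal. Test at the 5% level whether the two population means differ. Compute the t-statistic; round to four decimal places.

-2.1603

Let group 1 = sample A, group 2 = sample B. H0: μ_1 = μ_2; H1: μ_1 ≠ μ_2 (two-sample pooled-variance t-test, two-sided).
s_p² = [(36−1)·11.65² + (12−1)·8.823²]/(36+12−2) = 121.882
t = (92.45 − 100.4)/√[121.882·(1/36 + 1/12)] = -2.1603
df = n₁ + n₂ − 2 = 46
Two-sided p-value ≈ 0.036
Since p ≈ 0.036 < α = 0.05, reject H0; the evidence is statistically significant.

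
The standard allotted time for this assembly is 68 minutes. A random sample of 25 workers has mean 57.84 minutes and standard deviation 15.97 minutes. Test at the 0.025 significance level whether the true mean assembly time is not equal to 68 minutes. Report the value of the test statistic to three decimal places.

H0: μ = 68; H1: μ ≠ 68 (one-sample t-test, two-sided).
t = (x̄ − μ₀)/(s/√n) = (57.84 − 68)/(15.97/√25) = -3.181
df = n − 1 = 24
Two-sided p-value ≈ 0.0040
Since p ≈ 0.0040 < α = 0.025, reject H0; the evidence is statistically significant.

-3.181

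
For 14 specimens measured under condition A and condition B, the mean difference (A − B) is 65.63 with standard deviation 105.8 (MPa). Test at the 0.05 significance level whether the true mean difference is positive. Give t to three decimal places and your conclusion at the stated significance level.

t = 2.321; reject H0

H0: μ_d = 0; H1: μ_d > 0 (paired t-test on the differences, right-tailed).
t = d̄/(s_d/√n) = 65.63/(105.8/√14) = 2.321
df = n − 1 = 13
p-value = P(T ≥ 2.321) ≈ 0.0186
Since p ≈ 0.0186 < α = 0.05, reject H0; the evidence is statistically significant.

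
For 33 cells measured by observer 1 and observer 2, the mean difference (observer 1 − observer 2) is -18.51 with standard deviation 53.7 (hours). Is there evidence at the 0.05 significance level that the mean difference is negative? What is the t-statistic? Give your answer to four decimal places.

H0: μ_d = 0; H1: μ_d < 0 (paired t-test on the differences, left-tailed).
t = d̄/(s_d/√n) = -18.51/(53.7/√33) = -1.9801
df = n − 1 = 32
p-value = P(T ≤ -1.9801) ≈ 0.0282
Since p ≈ 0.0282 < α = 0.05, reject H0; the evidence is statistically significant.

-1.9801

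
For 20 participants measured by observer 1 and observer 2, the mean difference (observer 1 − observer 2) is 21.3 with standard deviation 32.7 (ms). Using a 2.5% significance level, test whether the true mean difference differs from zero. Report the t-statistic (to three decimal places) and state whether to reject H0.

H0: μ_d = 0; H1: μ_d ≠ 0 (paired t-test on the differences, two-sided).
t = d̄/(s_d/√n) = 21.3/(32.7/√20) = 2.913
df = n − 1 = 19
Two-sided p-value ≈ 0.009
Since p ≈ 0.009 < α = 0.025, reject H0; the evidence is statistically significant.

t = 2.913; reject H0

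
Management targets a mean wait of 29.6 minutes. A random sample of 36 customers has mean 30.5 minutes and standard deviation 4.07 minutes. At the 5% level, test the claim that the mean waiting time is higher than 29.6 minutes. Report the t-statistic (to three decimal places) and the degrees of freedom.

t = 1.327, df = 35

H0: μ = 29.6; H1: μ > 29.6 (one-sample t-test, right-tailed).
t = (x̄ − μ₀)/(s/√n) = (30.5 − 29.6)/(4.07/√36) = 1.327
df = n − 1 = 35
p-value = P(T ≥ 1.327) ≈ 0.0966
Since p ≈ 0.0966 > α = 0.05, fail to reject H0; the data do not provide sufficient evidence against H0.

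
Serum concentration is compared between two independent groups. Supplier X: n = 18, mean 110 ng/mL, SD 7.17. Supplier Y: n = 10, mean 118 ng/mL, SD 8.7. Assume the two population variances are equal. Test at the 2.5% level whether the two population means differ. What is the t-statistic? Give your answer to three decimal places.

-2.623

Let group 1 = supplier X, group 2 = supplier Y. H0: μ_1 = μ_2; H1: μ_1 ≠ μ_2 (two-sample pooled-variance t-test, two-sided).
s_p² = [(18−1)·7.17² + (10−1)·8.7²]/(18+10−2) = 59.8139
t = (110 − 118)/√[59.8139·(1/18 + 1/10)] = -2.623
df = n₁ + n₂ − 2 = 26
Two-sided p-value ≈ 0.014
Since p ≈ 0.014 < α = 0.025, reject H0; the data support H1.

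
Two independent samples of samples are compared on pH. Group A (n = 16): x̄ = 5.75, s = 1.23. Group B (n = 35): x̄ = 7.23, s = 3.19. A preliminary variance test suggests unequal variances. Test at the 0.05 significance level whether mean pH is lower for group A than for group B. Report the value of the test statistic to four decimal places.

Let group 1 = group A, group 2 = group B. H0: μ_1 = μ_2; H1: μ_1 < μ_2 (Welch's two-sample t-test, left-tailed).
t = (x̄_1 − x̄_2)/√(s_1²/n_1 + s_2²/n_2) = (5.75 − 7.23)/√(1.23²/16 + 3.19²/35) = -2.3843
Welch–Satterthwaite df ≈ 48.16
p-value = P(T ≤ -2.3843) ≈ 0.011
Since p ≈ 0.011 < α = 0.05, reject H0; the data support H1.

-2.3843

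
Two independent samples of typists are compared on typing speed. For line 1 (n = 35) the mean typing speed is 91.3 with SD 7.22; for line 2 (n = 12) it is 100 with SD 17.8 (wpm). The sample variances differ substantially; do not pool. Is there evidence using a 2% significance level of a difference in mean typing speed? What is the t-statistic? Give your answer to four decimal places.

-1.6473

Let group 1 = line 1, group 2 = line 2. H0: μ_1 = μ_2; H1: μ_1 ≠ μ_2 (Welch's two-sample t-test, two-sided).
t = (x̄_1 − x̄_2)/√(s_1²/n_1 + s_2²/n_2) = (91.3 − 100)/√(7.22²/35 + 17.8²/12) = -1.6473
Welch–Satterthwaite df ≈ 12.26
Two-sided p-value ≈ 0.125
Since p ≈ 0.125 > α = 0.02, fail to reject H0; the data do not provide sufficient evidence against H0.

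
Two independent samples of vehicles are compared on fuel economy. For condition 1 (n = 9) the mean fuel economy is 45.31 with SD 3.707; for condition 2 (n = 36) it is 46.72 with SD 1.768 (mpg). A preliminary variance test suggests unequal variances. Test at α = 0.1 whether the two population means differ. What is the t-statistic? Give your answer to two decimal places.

-1.11

Let group 1 = condition 1, group 2 = condition 2. H0: μ_1 = μ_2; H1: μ_1 ≠ μ_2 (Welch's two-sample t-test, two-sided).
t = (x̄_1 − x̄_2)/√(s_1²/n_1 + s_2²/n_2) = (45.31 − 46.72)/√(3.707²/9 + 1.768²/36) = -1.11
Welch–Satterthwaite df ≈ 8.93
Two-sided p-value ≈ 0.296
Since p ≈ 0.296 > α = 0.1, fail to reject H0; the data do not provide sufficient evidence against H0.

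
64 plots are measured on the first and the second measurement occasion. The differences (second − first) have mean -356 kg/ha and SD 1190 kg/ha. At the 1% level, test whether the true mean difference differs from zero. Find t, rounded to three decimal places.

H0: μ_d = 0; H1: μ_d ≠ 0 (paired t-test on the differences, two-sided).
t = d̄/(s_d/√n) = -356/(1190/√64) = -2.393
df = n − 1 = 63
Two-sided p-value ≈ 0.020
Since p ≈ 0.020 > α = 0.01, fail to reject H0; the data do not provide sufficient evidence against H0.

-2.393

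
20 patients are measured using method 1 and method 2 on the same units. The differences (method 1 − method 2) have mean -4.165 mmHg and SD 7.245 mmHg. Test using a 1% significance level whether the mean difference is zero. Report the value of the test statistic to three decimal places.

-2.571

H0: μ_d = 0; H1: μ_d ≠ 0 (paired t-test on the differences, two-sided).
t = d̄/(s_d/√n) = -4.165/(7.245/√20) = -2.571
df = n − 1 = 19
Two-sided p-value ≈ 0.019
Since p ≈ 0.019 > α = 0.01, fail to reject H0; the data do not provide sufficient evidence against H0.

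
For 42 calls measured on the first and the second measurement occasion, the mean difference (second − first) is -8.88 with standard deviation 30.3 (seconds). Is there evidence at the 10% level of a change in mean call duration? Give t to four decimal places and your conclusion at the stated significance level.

t = -1.8993; reject H0

H0: μ_d = 0; H1: μ_d ≠ 0 (paired t-test on the differences, two-sided).
t = d̄/(s_d/√n) = -8.88/(30.3/√42) = -1.8993
df = n − 1 = 41
Two-sided p-value ≈ 0.0646
Since p ≈ 0.0646 < α = 0.1, reject H0; the data support H1.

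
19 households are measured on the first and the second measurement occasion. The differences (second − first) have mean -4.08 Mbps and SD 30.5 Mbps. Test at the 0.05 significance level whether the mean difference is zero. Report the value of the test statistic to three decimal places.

-0.583

H0: μ_d = 0; H1: μ_d ≠ 0 (paired t-test on the differences, two-sided).
t = d̄/(s_d/√n) = -4.08/(30.5/√19) = -0.583
df = n − 1 = 18
Two-sided p-value ≈ 0.5671
Since p ≈ 0.5671 > α = 0.05, fail to reject H0; the data do not provide sufficient evidence against H0.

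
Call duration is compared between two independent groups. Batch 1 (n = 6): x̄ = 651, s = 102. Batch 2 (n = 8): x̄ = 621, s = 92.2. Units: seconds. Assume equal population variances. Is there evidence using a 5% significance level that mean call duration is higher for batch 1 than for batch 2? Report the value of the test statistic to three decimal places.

0.576

Let group 1 = batch 1, group 2 = batch 2. H0: μ_1 = μ_2; H1: μ_1 > μ_2 (two-sample pooled-variance t-test, right-tailed).
s_p² = [(6−1)·102² + (8−1)·92.2²]/(6+8−2) = 9293.82
t = (651 − 621)/√[9293.82·(1/6 + 1/8)] = 0.576
df = n₁ + n₂ − 2 = 12
p-value = P(T ≥ 0.576) ≈ 0.2876
Since p ≈ 0.2876 > α = 0.05, fail to reject H0; the data do not provide sufficient evidence against H0.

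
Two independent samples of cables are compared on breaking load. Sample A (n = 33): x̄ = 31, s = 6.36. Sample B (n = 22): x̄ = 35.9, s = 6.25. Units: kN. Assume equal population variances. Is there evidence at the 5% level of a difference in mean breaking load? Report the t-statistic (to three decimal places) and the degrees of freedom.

t = -2.818, df = 53

Let group 1 = sample A, group 2 = sample B. H0: μ_1 = μ_2; H1: μ_1 ≠ μ_2 (two-sample pooled-variance t-test, two-sided).
s_p² = [(33−1)·6.36² + (22−1)·6.25²]/(33+22−2) = 39.9
t = (31 − 35.9)/√[39.9·(1/33 + 1/22)] = -2.818
df = n₁ + n₂ − 2 = 53
Two-sided p-value ≈ 0.007
Since p ≈ 0.007 < α = 0.05, reject H0; the data support H1.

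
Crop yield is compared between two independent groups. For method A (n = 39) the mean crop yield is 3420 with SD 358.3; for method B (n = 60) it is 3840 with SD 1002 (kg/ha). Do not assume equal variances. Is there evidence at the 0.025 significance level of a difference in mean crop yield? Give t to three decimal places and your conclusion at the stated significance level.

Let group 1 = method A, group 2 = method B. H0: μ_1 = μ_2; H1: μ_1 ≠ μ_2 (Welch's two-sample t-test, two-sided).
t = (x̄_1 − x̄_2)/√(s_1²/n_1 + s_2²/n_2) = (3420 − 3840)/√(358.3²/39 + 1002²/60) = -2.968
Welch–Satterthwaite df ≈ 79.71
Two-sided p-value ≈ 0.004
Since p ≈ 0.004 < α = 0.025, reject H0; the evidence is statistically significant.

t = -2.968; reject H0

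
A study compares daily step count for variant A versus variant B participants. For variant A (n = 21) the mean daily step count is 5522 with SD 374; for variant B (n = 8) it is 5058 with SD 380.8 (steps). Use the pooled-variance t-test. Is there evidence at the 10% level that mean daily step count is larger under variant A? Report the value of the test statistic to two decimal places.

2.97

Let group 1 = variant A, group 2 = variant B. H0: μ_1 = μ_2; H1: μ_1 > μ_2 (two-sample pooled-variance t-test, right-tailed).
s_p² = [(21−1)·374² + (8−1)·380.8²]/(21+8−2) = 141207
t = (5522 − 5058)/√[141207·(1/21 + 1/8)] = 2.97
df = n₁ + n₂ − 2 = 27
p-value = P(T ≥ 2.97) ≈ 0.0031
Since p ≈ 0.0031 < α = 0.1, reject H0; the data support H1.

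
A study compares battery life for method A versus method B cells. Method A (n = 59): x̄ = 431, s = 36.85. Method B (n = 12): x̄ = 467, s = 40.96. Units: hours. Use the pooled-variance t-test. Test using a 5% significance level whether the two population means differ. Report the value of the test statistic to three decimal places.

-3.029

Let group 1 = method A, group 2 = method B. H0: μ_1 = μ_2; H1: μ_1 ≠ μ_2 (two-sample pooled-variance t-test, two-sided).
s_p² = [(59−1)·36.85² + (12−1)·40.96²]/(59+12−2) = 1408.9
t = (431 − 467)/√[1408.9·(1/59 + 1/12)] = -3.029
df = n₁ + n₂ − 2 = 69
Two-sided p-value ≈ 0.003
Since p ≈ 0.003 < α = 0.05, reject H0; the data support H1.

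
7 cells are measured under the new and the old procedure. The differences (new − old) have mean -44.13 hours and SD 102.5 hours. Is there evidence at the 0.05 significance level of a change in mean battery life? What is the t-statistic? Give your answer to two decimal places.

H0: μ_d = 0; H1: μ_d ≠ 0 (paired t-test on the differences, two-sided).
t = d̄/(s_d/√n) = -44.13/(102.5/√7) = -1.14
df = n − 1 = 6
Two-sided p-value ≈ 0.298
Since p ≈ 0.298 > α = 0.05, fail to reject H0; the data do not provide sufficient evidence against H0.

-1.14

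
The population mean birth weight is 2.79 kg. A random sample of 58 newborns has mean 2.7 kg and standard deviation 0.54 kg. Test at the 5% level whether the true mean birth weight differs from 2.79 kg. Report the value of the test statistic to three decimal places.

-1.269

H0: μ = 2.79; H1: μ ≠ 2.79 (one-sample t-test, two-sided).
t = (x̄ − μ₀)/(s/√n) = (2.7 − 2.79)/(0.54/√58) = -1.269
df = n − 1 = 57
Two-sided p-value ≈ 0.2095
Since p ≈ 0.2095 > α = 0.05, fail to reject H0; the evidence is not statistically significant.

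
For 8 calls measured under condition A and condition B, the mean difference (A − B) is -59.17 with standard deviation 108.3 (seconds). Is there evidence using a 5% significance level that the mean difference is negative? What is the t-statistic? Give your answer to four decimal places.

H0: μ_d = 0; H1: μ_d < 0 (paired t-test on the differences, left-tailed).
t = d̄/(s_d/√n) = -59.17/(108.3/√8) = -1.5453
df = n − 1 = 7
p-value = P(T ≤ -1.5453) ≈ 0.0831
Since p ≈ 0.0831 > α = 0.05, fail to reject H0; the evidence is not statistically significant.

-1.5453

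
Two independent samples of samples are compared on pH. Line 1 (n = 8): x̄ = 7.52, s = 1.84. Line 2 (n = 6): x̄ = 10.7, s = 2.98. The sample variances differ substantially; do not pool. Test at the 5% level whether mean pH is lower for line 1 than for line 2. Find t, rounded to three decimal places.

-2.305

Let group 1 = line 1, group 2 = line 2. H0: μ_1 = μ_2; H1: μ_1 < μ_2 (Welch's two-sample t-test, left-tailed).
t = (x̄_1 − x̄_2)/√(s_1²/n_1 + s_2²/n_2) = (7.52 − 10.7)/√(1.84²/8 + 2.98²/6) = -2.305
Welch–Satterthwaite df ≈ 7.81
p-value = P(T ≤ -2.305) ≈ 0.025
Since p ≈ 0.025 < α = 0.05, reject H0; the data support H1.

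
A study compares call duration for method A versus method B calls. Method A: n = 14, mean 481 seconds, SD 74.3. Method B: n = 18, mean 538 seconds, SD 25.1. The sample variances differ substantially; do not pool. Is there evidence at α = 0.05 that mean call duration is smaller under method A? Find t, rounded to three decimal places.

-2.751

Let group 1 = method A, group 2 = method B. H0: μ_1 = μ_2; H1: μ_1 < μ_2 (Welch's two-sample t-test, left-tailed).
t = (x̄_1 − x̄_2)/√(s_1²/n_1 + s_2²/n_2) = (481 − 538)/√(74.3²/14 + 25.1²/18) = -2.751
Welch–Satterthwaite df ≈ 15.32
p-value = P(T ≤ -2.751) ≈ 0.007
Since p ≈ 0.007 < α = 0.05, reject H0; the data support H1.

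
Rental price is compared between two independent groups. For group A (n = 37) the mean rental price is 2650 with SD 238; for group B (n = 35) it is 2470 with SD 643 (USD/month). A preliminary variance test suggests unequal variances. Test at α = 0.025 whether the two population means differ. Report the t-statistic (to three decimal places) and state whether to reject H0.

Let group 1 = group A, group 2 = group B. H0: μ_1 = μ_2; H1: μ_1 ≠ μ_2 (Welch's two-sample t-test, two-sided).
t = (x̄_1 − x̄_2)/√(s_1²/n_1 + s_2²/n_2) = (2650 − 2470)/√(238²/37 + 643²/35) = 1.558
Welch–Satterthwaite df ≈ 42.71
Two-sided p-value ≈ 0.127
Since p ≈ 0.127 > α = 0.025, fail to reject H0; the evidence is not statistically significant.

t = 1.558; fail to reject H0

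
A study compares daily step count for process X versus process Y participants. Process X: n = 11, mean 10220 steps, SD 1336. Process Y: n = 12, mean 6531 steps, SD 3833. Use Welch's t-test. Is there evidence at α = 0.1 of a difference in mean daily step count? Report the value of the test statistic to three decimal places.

Let group 1 = process X, group 2 = process Y. H0: μ_1 = μ_2; H1: μ_1 ≠ μ_2 (Welch's two-sample t-test, two-sided).
t = (x̄_1 − x̄_2)/√(s_1²/n_1 + s_2²/n_2) = (10220 − 6531)/√(1336²/11 + 3833²/12) = 3.133
Welch–Satterthwaite df ≈ 13.84
Two-sided p-value ≈ 0.0074
Since p ≈ 0.0074 < α = 0.1, reject H0; the evidence is statistically significant.

3.133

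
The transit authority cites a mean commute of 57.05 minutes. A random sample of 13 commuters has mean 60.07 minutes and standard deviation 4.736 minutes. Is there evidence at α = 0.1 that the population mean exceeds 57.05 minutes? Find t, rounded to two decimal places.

H0: μ = 57.05; H1: μ > 57.05 (one-sample t-test, right-tailed).
t = (x̄ − μ₀)/(s/√n) = (60.07 − 57.05)/(4.736/√13) = 2.30
df = n − 1 = 12
p-value = P(T ≥ 2.30) ≈ 0.020
Since p ≈ 0.020 < α = 0.1, reject H0; the evidence is statistically significant.

2.30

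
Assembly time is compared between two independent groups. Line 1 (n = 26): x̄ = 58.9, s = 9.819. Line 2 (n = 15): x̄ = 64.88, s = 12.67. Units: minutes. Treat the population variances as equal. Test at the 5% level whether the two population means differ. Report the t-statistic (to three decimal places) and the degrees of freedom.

t = -1.688, df = 39

Let group 1 = line 1, group 2 = line 2. H0: μ_1 = μ_2; H1: μ_1 ≠ μ_2 (two-sample pooled-variance t-test, two-sided).
s_p² = [(26−1)·9.819² + (15−1)·12.67²]/(26+15−2) = 119.429
t = (58.9 − 64.88)/√[119.429·(1/26 + 1/15)] = -1.688
df = n₁ + n₂ − 2 = 39
Two-sided p-value ≈ 0.0995
Since p ≈ 0.0995 > α = 0.05, fail to reject H0; the data do not provide sufficient evidence against H0.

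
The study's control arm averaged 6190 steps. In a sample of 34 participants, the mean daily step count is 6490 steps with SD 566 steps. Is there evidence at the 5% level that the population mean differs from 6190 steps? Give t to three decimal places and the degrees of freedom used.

H0: μ = 6190; H1: μ ≠ 6190 (one-sample t-test, two-sided).
t = (x̄ − μ₀)/(s/√n) = (6490 − 6190)/(566/√34) = 3.091
df = n − 1 = 33
Two-sided p-value ≈ 0.004
Since p ≈ 0.004 < α = 0.05, reject H0; the evidence is statistically significant.

t = 3.091, df = 33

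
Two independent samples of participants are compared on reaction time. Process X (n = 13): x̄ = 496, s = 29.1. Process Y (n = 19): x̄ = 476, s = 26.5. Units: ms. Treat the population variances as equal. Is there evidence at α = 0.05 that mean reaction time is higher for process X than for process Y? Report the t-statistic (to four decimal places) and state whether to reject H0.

Let group 1 = process X, group 2 = process Y. H0: μ_1 = μ_2; H1: μ_1 > μ_2 (two-sample pooled-variance t-test, right-tailed).
s_p² = [(13−1)·29.1² + (19−1)·26.5²]/(13+19−2) = 760.074
t = (496 − 476)/√[760.074·(1/13 + 1/19)] = 2.0155
df = n₁ + n₂ − 2 = 30
p-value = P(T ≥ 2.0155) ≈ 0.026
Since p ≈ 0.026 < α = 0.05, reject H0; the data support H1.

t = 2.0155; reject H0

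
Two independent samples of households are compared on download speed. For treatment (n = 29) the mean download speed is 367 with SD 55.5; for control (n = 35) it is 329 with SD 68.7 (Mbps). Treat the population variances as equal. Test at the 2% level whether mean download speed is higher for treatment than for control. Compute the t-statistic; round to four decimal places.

2.3990

Let group 1 = treatment, group 2 = control. H0: μ_1 = μ_2; H1: μ_1 > μ_2 (two-sample pooled-variance t-test, right-tailed).
s_p² = [(29−1)·55.5² + (35−1)·68.7²]/(29+35−2) = 3979.3
t = (367 − 329)/√[3979.3·(1/29 + 1/35)] = 2.3990
df = n₁ + n₂ − 2 = 62
p-value = P(T ≥ 2.3990) ≈ 0.0097
Since p ≈ 0.0097 < α = 0.02, reject H0; the data support H1.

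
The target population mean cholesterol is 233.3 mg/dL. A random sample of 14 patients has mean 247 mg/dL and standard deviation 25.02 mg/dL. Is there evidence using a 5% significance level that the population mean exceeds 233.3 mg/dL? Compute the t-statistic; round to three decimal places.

2.049

H0: μ = 233.3; H1: μ > 233.3 (one-sample t-test, right-tailed).
t = (x̄ − μ₀)/(s/√n) = (247 − 233.3)/(25.02/√14) = 2.049
df = n − 1 = 13
p-value = P(T ≥ 2.049) ≈ 0.0306
Since p ≈ 0.0306 < α = 0.05, reject H0; the evidence is statistically significant.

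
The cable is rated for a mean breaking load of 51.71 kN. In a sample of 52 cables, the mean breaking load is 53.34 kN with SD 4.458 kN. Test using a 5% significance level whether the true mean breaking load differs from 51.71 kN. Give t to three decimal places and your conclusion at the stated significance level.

H0: μ = 51.71; H1: μ ≠ 51.71 (one-sample t-test, two-sided).
t = (x̄ − μ₀)/(s/√n) = (53.34 − 51.71)/(4.458/√52) = 2.637
df = n − 1 = 51
Two-sided p-value ≈ 0.0111
Since p ≈ 0.0111 < α = 0.05, reject H0; the data support H1.

t = 2.637; reject H0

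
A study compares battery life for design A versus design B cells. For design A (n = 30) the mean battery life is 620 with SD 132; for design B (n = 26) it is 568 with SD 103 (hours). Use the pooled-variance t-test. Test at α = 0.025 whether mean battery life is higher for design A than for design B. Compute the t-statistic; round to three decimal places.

1.625

Let group 1 = design A, group 2 = design B. H0: μ_1 = μ_2; H1: μ_1 > μ_2 (two-sample pooled-variance t-test, right-tailed).
s_p² = [(30−1)·132² + (26−1)·103²]/(30+26−2) = 14268.9
t = (620 − 568)/√[14268.9·(1/30 + 1/26)] = 1.625
df = n₁ + n₂ − 2 = 54
p-value = P(T ≥ 1.625) ≈ 0.055
Since p ≈ 0.055 > α = 0.025, fail to reject H0; the data do not provide sufficient evidence against H0.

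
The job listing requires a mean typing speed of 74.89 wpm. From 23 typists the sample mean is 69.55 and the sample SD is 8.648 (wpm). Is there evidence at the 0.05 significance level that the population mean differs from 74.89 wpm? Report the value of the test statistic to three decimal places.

-2.961

H0: μ = 74.89; H1: μ ≠ 74.89 (one-sample t-test, two-sided).
t = (x̄ − μ₀)/(s/√n) = (69.55 − 74.89)/(8.648/√23) = -2.961
df = n − 1 = 22
Two-sided p-value ≈ 0.0072
Since p ≈ 0.0072 < α = 0.05, reject H0; the data support H1.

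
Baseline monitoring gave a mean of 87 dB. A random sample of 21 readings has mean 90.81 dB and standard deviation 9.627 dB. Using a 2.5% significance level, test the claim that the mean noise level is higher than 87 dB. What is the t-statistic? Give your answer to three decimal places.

1.814

H0: μ = 87; H1: μ > 87 (one-sample t-test, right-tailed).
t = (x̄ − μ₀)/(s/√n) = (90.81 − 87)/(9.627/√21) = 1.814
df = n − 1 = 20
p-value = P(T ≥ 1.814) ≈ 0.042
Since p ≈ 0.042 > α = 0.025, fail to reject H0; the evidence is not statistically significant.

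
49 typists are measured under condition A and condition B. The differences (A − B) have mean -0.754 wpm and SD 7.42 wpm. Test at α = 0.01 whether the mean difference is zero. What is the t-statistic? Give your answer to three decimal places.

-0.711

H0: μ_d = 0; H1: μ_d ≠ 0 (paired t-test on the differences, two-sided).
t = d̄/(s_d/√n) = -0.754/(7.42/√49) = -0.711
df = n − 1 = 48
Two-sided p-value ≈ 0.4803
Since p ≈ 0.4803 > α = 0.01, fail to reject H0; the data do not provide sufficient evidence against H0.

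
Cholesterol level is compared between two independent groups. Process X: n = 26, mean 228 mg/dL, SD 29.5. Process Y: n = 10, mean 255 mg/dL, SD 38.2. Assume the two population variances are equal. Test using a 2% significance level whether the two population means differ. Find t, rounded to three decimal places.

-2.265

Let group 1 = process X, group 2 = process Y. H0: μ_1 = μ_2; H1: μ_1 ≠ μ_2 (two-sample pooled-variance t-test, two-sided).
s_p² = [(26−1)·29.5² + (10−1)·38.2²]/(26+10−2) = 1026.16
t = (228 − 255)/√[1026.16·(1/26 + 1/10)] = -2.265
df = n₁ + n₂ − 2 = 34
Two-sided p-value ≈ 0.0300
Since p ≈ 0.0300 > α = 0.02, fail to reject H0; the data do not provide sufficient evidence against H0.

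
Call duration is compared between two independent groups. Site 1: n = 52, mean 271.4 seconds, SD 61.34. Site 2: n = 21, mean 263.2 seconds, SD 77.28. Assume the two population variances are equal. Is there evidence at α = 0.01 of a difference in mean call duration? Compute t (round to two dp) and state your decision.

t = 0.48; fail to reject H0

Let group 1 = site 1, group 2 = site 2. H0: μ_1 = μ_2; H1: μ_1 ≠ μ_2 (two-sample pooled-variance t-test, two-sided).
s_p² = [(52−1)·61.34² + (21−1)·77.28²]/(52+21−2) = 4385.02
t = (271.4 − 263.2)/√[4385.02·(1/52 + 1/21)] = 0.48
df = n₁ + n₂ − 2 = 71
Two-sided p-value ≈ 0.6335
Since p ≈ 0.6335 > α = 0.01, fail to reject H0; the data do not provide sufficient evidence against H0.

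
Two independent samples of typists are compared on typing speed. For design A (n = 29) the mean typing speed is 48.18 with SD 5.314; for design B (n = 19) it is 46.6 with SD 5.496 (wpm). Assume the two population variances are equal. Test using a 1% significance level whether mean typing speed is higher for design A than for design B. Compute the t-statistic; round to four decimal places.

Let group 1 = design A, group 2 = design B. H0: μ_1 = μ_2; H1: μ_1 > μ_2 (two-sample pooled-variance t-test, right-tailed).
s_p² = [(29−1)·5.314² + (19−1)·5.496²]/(29+19−2) = 29.0085
t = (48.18 − 46.6)/√[29.0085·(1/29 + 1/19)] = 0.9939
df = n₁ + n₂ − 2 = 46
p-value = P(T ≥ 0.9939) ≈ 0.1627
Since p ≈ 0.1627 > α = 0.01, fail to reject H0; the data do not provide sufficient evidence against H0.

0.9939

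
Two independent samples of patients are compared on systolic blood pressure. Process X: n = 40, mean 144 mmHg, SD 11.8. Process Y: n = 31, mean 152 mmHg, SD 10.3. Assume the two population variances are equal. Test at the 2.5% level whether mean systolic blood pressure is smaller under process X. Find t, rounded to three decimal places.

-2.992

Let group 1 = process X, group 2 = process Y. H0: μ_1 = μ_2; H1: μ_1 < μ_2 (two-sample pooled-variance t-test, left-tailed).
s_p² = [(40−1)·11.8² + (31−1)·10.3²]/(40+31−2) = 124.827
t = (144 − 152)/√[124.827·(1/40 + 1/31)] = -2.992
df = n₁ + n₂ − 2 = 69
p-value = P(T ≤ -2.992) ≈ 0.002
Since p ≈ 0.002 < α = 0.025, reject H0; the evidence is statistically significant.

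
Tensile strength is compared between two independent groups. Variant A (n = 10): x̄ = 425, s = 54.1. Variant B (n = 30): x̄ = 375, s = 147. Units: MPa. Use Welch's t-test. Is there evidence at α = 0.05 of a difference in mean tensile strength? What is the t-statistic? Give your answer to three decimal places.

Let group 1 = variant A, group 2 = variant B. H0: μ_1 = μ_2; H1: μ_1 ≠ μ_2 (Welch's two-sample t-test, two-sided).
t = (x̄_1 − x̄_2)/√(s_1²/n_1 + s_2²/n_2) = (425 − 375)/√(54.1²/10 + 147²/30) = 1.571
Welch–Satterthwaite df ≈ 37.44
Two-sided p-value ≈ 0.125
Since p ≈ 0.125 > α = 0.05, fail to reject H0; the evidence is not statistically significant.

1.571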